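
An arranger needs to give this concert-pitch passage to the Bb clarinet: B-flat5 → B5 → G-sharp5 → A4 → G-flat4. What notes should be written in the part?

C6 C#6 A#5 B4 Ab4

Written C4 sounds as Bb3 on the Bb clarinet, so concert pitches are written a major second up.
Bb5 gives C6
B5 gives C#6
G#5 gives A#5
A4 gives B4
Gb4 gives Ab4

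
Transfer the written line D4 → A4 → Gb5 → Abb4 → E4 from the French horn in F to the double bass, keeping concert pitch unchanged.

G4 D5 Cb6 Dbb5 A4

First find concert pitch: the French horn in F sounds a perfect fifth below written, so D4 A4 Gb5 Abb4 E4 sounds G3 D4 Cb5 Dbb4 A3.
Then write for double bass: it sounds a perfect octave below written, so the part must be a perfect octave above concert.
G3 → G4
D4 → D5
Cb5 → Cb6
Dbb4 → Dbb5
A3 → A4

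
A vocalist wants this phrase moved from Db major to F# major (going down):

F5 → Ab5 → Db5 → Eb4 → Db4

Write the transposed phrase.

Db major to F# major down is a diminished sixth, so every note moves down by that interval.
F5 -> A#4
Ab5 -> C#5
Db5 -> F#4
Eb4 -> G#3
Db4 -> F#3

A#4 C#5 F#4 G#3 F#3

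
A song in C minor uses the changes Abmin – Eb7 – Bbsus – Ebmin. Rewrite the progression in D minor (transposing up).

C minor up to D minor is a major second; each chord root moves by that interval while the quality stays the same.
Abmin: root Ab up a major second → Bb, giving Bbmin.
Eb7: root Eb up a major second → F, giving F7.
Bbsus: root Bb up a major second → C, giving Csus.
Ebmin: root Eb up a major second → F, giving Fmin.

Bbmin F7 Csus Fmin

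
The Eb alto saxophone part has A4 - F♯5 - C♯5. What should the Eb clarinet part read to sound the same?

A3 F#4 C#4

First find concert pitch: the Eb alto saxophone sounds a major sixth below written, so A4 F♯5 C♯5 sounds C4 A4 E4.
Then write for Eb clarinet: it sounds a minor third above written, so the part must be a minor third below concert.
C4 → A3
A4 → F#4
E4 → C#4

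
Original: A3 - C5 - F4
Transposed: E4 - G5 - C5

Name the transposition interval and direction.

up a perfect fifth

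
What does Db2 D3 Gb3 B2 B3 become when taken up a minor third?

Fb2 F3 Bbb3 D3 D4

Db2 becomes Fb2
D3 becomes F3
Gb3 becomes Bbb3
B2 becomes D3
B3 becomes D4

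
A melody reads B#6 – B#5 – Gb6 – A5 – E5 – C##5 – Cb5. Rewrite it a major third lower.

G#6 G#5 Ebb6 F5 C5 A#4 Abb4

A major third down from B#6 gives G#6.
A major third down from B#5 gives G#5.
Gb6 down a major third is Ebb6.
A5: a third down reaches F, and 4 semitones makes it F5.
E5: a third down reaches C, and 4 semitones makes it C5.
C##5: a third down reaches A, and 4 semitones makes it A#4.
Cb5: a third down reaches A, and 4 semitones makes it Abb4.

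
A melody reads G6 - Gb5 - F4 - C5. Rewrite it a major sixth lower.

G6 → Bb5
Gb5 → Bbb4
F4 → Ab3
C5 → Eb4

Bb5 Bbb4 Ab3 Eb4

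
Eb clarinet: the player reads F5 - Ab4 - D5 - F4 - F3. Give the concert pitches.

Written C4 on the Eb clarinet sounds as Eb4, a minor third higher; apply that shift to every note.
F5 to Ab5
Ab4 to Cb5
D5 to F5
F4 to Ab4
F3 to Ab3

Ab5 Cb5 F5 Ab4 Ab3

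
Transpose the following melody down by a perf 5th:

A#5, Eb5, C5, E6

D#5 Ab4 F4 A5

A#5 to D#5
Eb5 to Ab4
C5 to F4
E6 to A5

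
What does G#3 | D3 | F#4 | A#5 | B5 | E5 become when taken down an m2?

F##3 C#3 E#4 G##5 A#5 D#5

A minor second down from G#3 gives F##3.
D3: a second down reaches C, and 1 semitone makes it C#3.
A minor second down from F#4 gives E#4.
A#5 down a minor second is G##5.
B5: a second down reaches A, and 1 semitone makes it A#5.
A minor second down from E5 gives D#5.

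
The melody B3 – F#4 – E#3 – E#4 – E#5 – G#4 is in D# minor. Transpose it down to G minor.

D# minor to G minor down is an augmented fifth, so every note moves down by that interval.
B3 → Eb3
F#4 → Bb3
E#3 → A2
E#4 → A3
E#5 → A4
G#4 → C4

Eb3 Bb3 A2 A3 A4 C4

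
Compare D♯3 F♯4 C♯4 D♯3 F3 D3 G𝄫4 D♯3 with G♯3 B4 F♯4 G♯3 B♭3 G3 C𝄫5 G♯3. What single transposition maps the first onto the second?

up a perfect fourth

Take the first pair: D#3 → G#3. D to G spans 4 letter names, so the interval is some kind of fourth.
D#3 to G#3 is 5 semitones, which makes it a perfect fourth; the second version is higher, so the direction is up.
Checking another pair — D#3 → G#3 — gives the same interval.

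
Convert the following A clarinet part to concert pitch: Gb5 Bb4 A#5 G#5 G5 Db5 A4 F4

Eb5 G4 F##5 E#5 E5 Bb4 F#4 D4

Written C4 on the A clarinet sounds as A3, a minor third lower; apply that shift to every note.
Gb5 → Eb5
Bb4 → G4
A#5 → F##5
G#5 → E#5
G5 → E5
Db5 → Bb4
A4 → F#4
F4 → D4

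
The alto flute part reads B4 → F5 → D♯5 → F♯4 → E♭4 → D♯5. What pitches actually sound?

F#4 C5 A#4 C#4 Bb3 A#4

Written C4 on the alto flute sounds as G3, a perfect fourth lower; apply that shift to every note.
B4 gives F#4
F5 gives C5
D#5 gives A#4
F#4 gives C#4
Eb4 gives Bb3
D#5 gives A#4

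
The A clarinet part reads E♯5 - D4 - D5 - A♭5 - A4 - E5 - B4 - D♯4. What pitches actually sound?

C##5 B3 B4 F5 F#4 C#5 G#4 B#3

The A clarinet sounds a minor third below written, so transpose each written note down a minor third.
E#5 -> C##5
D4 -> B3
D5 -> B4
Ab5 -> F5
A4 -> F#4
E5 -> C#5
B4 -> G#4
D#4 -> B#3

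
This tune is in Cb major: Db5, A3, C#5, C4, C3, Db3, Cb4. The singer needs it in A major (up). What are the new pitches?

From Cb up to A is an augmented sixth; apply that to each pitch.
Db5 → B5
A3 → F##4
C#5 → A##5
C4 → A#4
C3 → A#3
Db3 → B3
Cb4 → A4

B5 F##4 A##5 A#4 A#3 B3 A4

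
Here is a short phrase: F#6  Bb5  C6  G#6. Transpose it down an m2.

E#6 A5 B5 F##6

A minor second down from F#6 gives E#6.
A minor second down from Bb5 gives A5.
C6 down a minor second is B5.
A minor second down from G#6 gives F##6.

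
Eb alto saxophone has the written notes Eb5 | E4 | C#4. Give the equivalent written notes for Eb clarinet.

Eb4 E3 C#3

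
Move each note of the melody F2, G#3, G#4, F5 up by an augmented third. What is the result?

F2 becomes A#2
G#3 becomes B##3
G#4 becomes B##4
F5 becomes A#5

A#2 B##3 B##4 A#5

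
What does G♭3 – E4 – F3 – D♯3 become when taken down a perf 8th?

Gb3 → Gb2
E4 → E3
F3 → F2
D#3 → D#2

Gb2 E3 F2 D#2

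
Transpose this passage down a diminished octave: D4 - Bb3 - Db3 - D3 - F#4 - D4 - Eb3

D#3 B2 D2 D#2 F##3 D#3 E2

D4 to D#3
Bb3 to B2
Db3 to D2
D3 to D#2
F#4 to F##3
D4 to D#3
Eb3 to E2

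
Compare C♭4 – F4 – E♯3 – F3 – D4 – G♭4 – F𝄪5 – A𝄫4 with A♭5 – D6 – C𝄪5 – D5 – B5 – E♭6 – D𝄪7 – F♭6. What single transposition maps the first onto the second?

From Cb4 to Ab5 is 13 letter names — a thirteenth of some quality.
Cb4 to Ab5 is 21 semitones, which makes it a major thirteenth; the second version is higher, so the direction is up.
Checking another pair — Abb4 → Fb6 — gives the same interval.

up a major thirteenth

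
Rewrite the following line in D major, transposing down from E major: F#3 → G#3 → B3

E3 F#3 A3

E major to D major down is a major second, so every note moves down by that interval.
F#3 gives E3
G#3 gives F#3
B3 gives A3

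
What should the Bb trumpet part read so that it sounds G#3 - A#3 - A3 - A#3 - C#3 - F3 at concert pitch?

Written C4 sounds as Bb3 on the Bb trumpet, so concert pitches are written a major second up.
G#3 -> A#3
A#3 -> B#3
A3 -> B3
A#3 -> B#3
C#3 -> D#3
F3 -> G3

A#3 B#3 B3 B#3 D#3 G3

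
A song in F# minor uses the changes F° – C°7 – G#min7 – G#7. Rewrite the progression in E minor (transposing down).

Eb° Bb°7 F#min7 F#7

F# minor down to E minor is a major second; each chord root moves by that interval while the quality stays the same.
F°: root F down a major second → Eb, giving Eb°.
C°7: root C down a major second → Bb, giving Bb°7.
G#min7: root G# down a major second → F#, giving F#min7.
G#7: root G# down a major second → F#, giving F#7.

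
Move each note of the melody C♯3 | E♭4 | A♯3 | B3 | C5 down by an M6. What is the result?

E2 Gb3 C#3 D3 Eb4

C#3 down a major sixth is E2.
Eb4: a sixth down reaches G, and 9 semitones makes it Gb3.
A#3 down a major sixth is C#3.
B3 down a major sixth is D3.
C5: a sixth down reaches E, and 9 semitones makes it Eb4.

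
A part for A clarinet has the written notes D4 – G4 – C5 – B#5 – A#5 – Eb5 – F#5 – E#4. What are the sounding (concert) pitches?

The A clarinet sounds a minor third below written, so transpose each written note down a minor third.
D4 becomes B3
G4 becomes E4
C5 becomes A4
B#5 becomes G##5
A#5 becomes F##5
Eb5 becomes C5
F#5 becomes D#5
E#4 becomes C##4

B3 E4 A4 G##5 F##5 C5 D#5 C##4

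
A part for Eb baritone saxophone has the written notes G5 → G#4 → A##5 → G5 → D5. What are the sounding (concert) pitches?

The Eb baritone saxophone sounds a major thirteenth below written, so transpose each written note down a major thirteenth.
G5 becomes Bb3
G#4 becomes B2
A##5 becomes C##4
G5 becomes Bb3
D5 becomes F3

Bb3 B2 C##4 Bb3 F3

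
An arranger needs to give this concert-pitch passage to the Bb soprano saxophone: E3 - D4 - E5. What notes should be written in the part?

F#3 E4 F#5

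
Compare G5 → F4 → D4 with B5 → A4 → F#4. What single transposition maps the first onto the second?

Take the first pair: G5 → B5. G to B spans 3 letter names, so the interval is some kind of third.
G5 to B5 is 4 semitones, which makes it a major third; the second version is higher, so the direction is up.
Checking another pair — D4 → F#4 — gives the same interval.

up a major third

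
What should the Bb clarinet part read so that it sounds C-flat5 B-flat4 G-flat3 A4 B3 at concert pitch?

Db5 C5 Ab3 B4 C#4

Written C4 sounds as Bb3 on the Bb clarinet, so concert pitches are written a major second up.
Cb5 becomes Db5
Bb4 becomes C5
Gb3 becomes Ab3
A4 becomes B4
B3 becomes C#4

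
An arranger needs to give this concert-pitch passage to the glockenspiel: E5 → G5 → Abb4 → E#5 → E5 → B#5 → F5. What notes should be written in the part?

E3 G3 Abb2 E#3 E3 B#3 F3

Written C4 sounds as C6 on the glockenspiel, so concert pitches are written a perfect fifteenth down.
E5 -> E3
G5 -> G3
Abb4 -> Abb2
E#5 -> E#3
E5 -> E3
B#5 -> B#3
F5 -> F3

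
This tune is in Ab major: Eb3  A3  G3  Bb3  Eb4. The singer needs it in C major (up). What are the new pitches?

G3 C#4 B3 D4 G4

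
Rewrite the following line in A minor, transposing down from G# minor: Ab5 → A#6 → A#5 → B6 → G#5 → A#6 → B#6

Bbb4 B5 B4 C6 A4 B5 C#6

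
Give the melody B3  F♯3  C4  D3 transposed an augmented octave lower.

Bb2 F2 Cb3 Db2

B3 to Bb2
F#3 to F2
C4 to Cb3
D3 to Db2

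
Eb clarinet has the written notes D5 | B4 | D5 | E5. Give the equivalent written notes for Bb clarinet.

First find concert pitch: the Eb clarinet sounds a minor third above written, so D5 B4 D5 E5 sounds F5 D5 F5 G5.
Then write for Bb clarinet: it sounds a major second below written, so the part must be a major second above concert.
F5 → G5
D5 → E5
F5 → G5
G5 → A5

G5 E5 G5 A5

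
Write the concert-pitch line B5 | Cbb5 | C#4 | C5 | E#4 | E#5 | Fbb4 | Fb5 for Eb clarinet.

The Eb clarinet sounds a minor third above written, so the written part must be a minor third below concert — transpose each note down.
B5 to G#5
Cbb5 to Abb4
C#4 to A#3
C5 to A4
E#4 to C##4
E#5 to C##5
Fbb4 to Dbb4
Fb5 to Db5

G#5 Abb4 A#3 A4 C##4 C##5 Dbb4 Db5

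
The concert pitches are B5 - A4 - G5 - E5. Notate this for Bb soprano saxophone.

C#6 B4 A5 F#5

Written C4 sounds as Bb3 on the Bb soprano saxophone, so concert pitches are written a major second up.
B5 to C#6
A4 to B4
G5 to A5
E5 to F#5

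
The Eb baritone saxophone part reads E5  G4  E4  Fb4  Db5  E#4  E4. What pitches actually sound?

Written C4 on the Eb baritone saxophone sounds as Eb2, a major thirteenth lower; apply that shift to every note.
E5 becomes G3
G4 becomes Bb2
E4 becomes G2
Fb4 becomes Abb2
Db5 becomes Fb3
E#4 becomes G#2
E4 becomes G2

G3 Bb2 G2 Abb2 Fb3 G#2 G2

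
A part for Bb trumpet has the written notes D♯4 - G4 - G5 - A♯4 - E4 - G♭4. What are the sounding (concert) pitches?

The Bb trumpet sounds a major second below written, so transpose each written note down a major second.
D#4 to C#4
G4 to F4
G5 to F5
A#4 to G#4
E4 to D4
Gb4 to Fb4

C#4 F4 F5 G#4 D4 Fb4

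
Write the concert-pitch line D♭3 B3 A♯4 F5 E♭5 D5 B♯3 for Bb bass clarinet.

The Bb bass clarinet sounds a major ninth below written, so the written part must be a major ninth above concert — transpose each note up.
Db3 to Eb4
B3 to C#5
A#4 to B#5
F5 to G6
Eb5 to F6
D5 to E6
B#3 to C##5

Eb4 C#5 B#5 G6 F6 E6 C##5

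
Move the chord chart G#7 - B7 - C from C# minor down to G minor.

D7 F7 Gb

C# minor down to G minor is an augmented fourth; each chord root moves by that interval while the quality stays the same.
G#7: root G# down an augmented fourth → D, giving D7.
B7: root B down an augmented fourth → F, giving F7.
C: root C down an augmented fourth → Gb, giving Gb.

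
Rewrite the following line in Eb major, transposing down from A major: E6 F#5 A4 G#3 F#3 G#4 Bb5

Bb5 C5 Eb4 D3 C3 D4 Fb5

A major to Eb major down is an augmented fourth, so every note moves down by that interval.
E6 to Bb5
F#5 to C5
A4 to Eb4
G#3 to D3
F#3 to C3
G#4 to D4
Bb5 to Fb5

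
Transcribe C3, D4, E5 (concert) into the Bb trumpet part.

The Bb trumpet sounds a major second below written, so the written part must be a major second above concert — transpose each note up.
C3 becomes D3
D4 becomes E4
E5 becomes F#5

D3 E4 F#5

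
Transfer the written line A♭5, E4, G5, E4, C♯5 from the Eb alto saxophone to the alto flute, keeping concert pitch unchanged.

First find concert pitch: the Eb alto saxophone sounds a major sixth below written, so A♭5 E4 G5 E4 C♯5 sounds Cb5 G3 Bb4 G3 E4.
Then write for alto flute: it sounds a perfect fourth below written, so the part must be a perfect fourth above concert.
Cb5 → Fb5
G3 → C4
Bb4 → Eb5
G3 → C4
E4 → A4

Fb5 C4 Eb5 C4 A4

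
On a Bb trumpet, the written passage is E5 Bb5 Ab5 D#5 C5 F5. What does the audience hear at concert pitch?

D5 Ab5 Gb5 C#5 Bb4 Eb5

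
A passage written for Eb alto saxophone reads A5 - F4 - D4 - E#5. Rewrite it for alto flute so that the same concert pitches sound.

First find concert pitch: the Eb alto saxophone sounds a major sixth below written, so A5 F4 D4 E#5 sounds C5 Ab3 F3 G#4.
Then write for alto flute: it sounds a perfect fourth below written, so the part must be a perfect fourth above concert.
C5 → F5
Ab3 → Db4
F3 → Bb3
G#4 → C#5

F5 Db4 Bb3 C#5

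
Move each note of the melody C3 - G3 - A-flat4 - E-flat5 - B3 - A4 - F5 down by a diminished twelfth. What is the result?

F#1 C#2 D3 A3 E#2 D#3 B3

C3 -> F#1
G3 -> C#2
Ab4 -> D3
Eb5 -> A3
B3 -> E#2
A4 -> D#3
F5 -> B3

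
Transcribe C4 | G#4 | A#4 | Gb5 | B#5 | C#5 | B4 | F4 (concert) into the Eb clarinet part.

Written C4 sounds as Eb4 on the Eb clarinet, so concert pitches are written a minor third down.
C4 becomes A3
G#4 becomes E#4
A#4 becomes F##4
Gb5 becomes Eb5
B#5 becomes G##5
C#5 becomes A#4
B4 becomes G#4
F4 becomes D4

A3 E#4 F##4 Eb5 G##5 A#4 G#4 D4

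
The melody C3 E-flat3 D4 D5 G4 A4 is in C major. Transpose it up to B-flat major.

Bb3 Db4 C5 C6 F5 G5

C major to B-flat major up is a minor seventh, so every note moves up by that interval.
C3 becomes Bb3
Eb3 becomes Db4
D4 becomes C5
D5 becomes C6
G4 becomes F5
A4 becomes G5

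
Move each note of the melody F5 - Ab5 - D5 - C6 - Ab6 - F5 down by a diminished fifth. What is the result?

B4 D5 G#4 F#5 D6 B4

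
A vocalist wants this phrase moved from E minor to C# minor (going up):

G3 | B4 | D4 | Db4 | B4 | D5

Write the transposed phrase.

E4 G#5 B4 Bb4 G#5 B5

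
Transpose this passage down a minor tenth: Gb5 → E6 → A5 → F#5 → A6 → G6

Eb4 C#5 F#4 D#4 F#5 E5

Gb5: a tenth down reaches E, and 15 semitones makes it Eb4.
A minor tenth down from E6 gives C#5.
A minor tenth down from A5 gives F#4.
A minor tenth down from F#5 gives D#4.
A minor tenth down from A6 gives F#5.
G6: a tenth down reaches E, and 15 semitones makes it E5.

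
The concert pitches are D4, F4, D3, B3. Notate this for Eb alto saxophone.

Written C4 sounds as Eb3 on the Eb alto saxophone, so concert pitches are written a major sixth up.
D4 becomes B4
F4 becomes D5
D3 becomes B3
B3 becomes G#4

B4 D5 B3 G#4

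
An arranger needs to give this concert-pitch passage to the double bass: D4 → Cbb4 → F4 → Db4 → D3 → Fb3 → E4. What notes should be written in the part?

D5 Cbb5 F5 Db5 D4 Fb4 E5

Written C4 sounds as C3 on the double bass, so concert pitches are written a perfect octave up.
D4 gives D5
Cbb4 gives Cbb5
F4 gives F5
Db4 gives Db5
D3 gives D4
Fb3 gives Fb4
E4 gives E5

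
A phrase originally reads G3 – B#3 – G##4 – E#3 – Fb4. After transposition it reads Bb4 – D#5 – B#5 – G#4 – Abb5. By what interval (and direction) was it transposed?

Take the first pair: G3 → Bb4. G to B spans 10 letter names, so the interval is some kind of tenth.
G3 to Bb4 is 15 semitones, which makes it a minor tenth; the second version is higher, so the direction is up.
Checking another pair — Fb4 → Abb5 — gives the same interval.

up a minor tenth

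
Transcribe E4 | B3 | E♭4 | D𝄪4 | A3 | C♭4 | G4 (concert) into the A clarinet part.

G4 D4 Gb4 F##4 C4 Ebb4 Bb4

The A clarinet sounds a minor third below written, so the written part must be a minor third above concert — transpose each note up.
E4 → G4
B3 → D4
Eb4 → Gb4
D##4 → F##4
A3 → C4
Cb4 → Ebb4
G4 → Bb4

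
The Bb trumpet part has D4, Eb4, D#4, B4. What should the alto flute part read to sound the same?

F4 Gb4 F#4 D5

First find concert pitch: the Bb trumpet sounds a major second below written, so D4 Eb4 D#4 B4 sounds C4 Db4 C#4 A4.
Then write for alto flute: it sounds a perfect fourth below written, so the part must be a perfect fourth above concert.
C4 → F4
Db4 → Gb4
C#4 → F#4
A4 → D5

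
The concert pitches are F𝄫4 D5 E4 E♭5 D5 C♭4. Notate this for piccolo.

Written C4 sounds as C5 on the piccolo, so concert pitches are written a perfect octave down.
Fbb4 becomes Fbb3
D5 becomes D4
E4 becomes E3
Eb5 becomes Eb4
D5 becomes D4
Cb4 becomes Cb3

Fbb3 D4 E3 Eb4 D4 Cb3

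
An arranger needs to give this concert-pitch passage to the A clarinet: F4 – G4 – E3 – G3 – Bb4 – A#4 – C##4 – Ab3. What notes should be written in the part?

Ab4 Bb4 G3 Bb3 Db5 C#5 E#4 Cb4

The A clarinet sounds a minor third below written, so the written part must be a minor third above concert — transpose each note up.
F4 becomes Ab4
G4 becomes Bb4
E3 becomes G3
G3 becomes Bb3
Bb4 becomes Db5
A#4 becomes C#5
C##4 becomes E#4
Ab3 becomes Cb4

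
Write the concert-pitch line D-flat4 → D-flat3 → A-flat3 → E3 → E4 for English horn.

Ab4 Ab3 Eb4 B3 B4

Written C4 sounds as F3 on the English horn, so concert pitches are written a perfect fifth up.
Db4 gives Ab4
Db3 gives Ab3
Ab3 gives Eb4
E3 gives B3
E4 gives B4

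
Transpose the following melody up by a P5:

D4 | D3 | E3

D4 up a perfect fifth is A4.
D3 up a perfect fifth is A3.
E3 up a perfect fifth is B3.

A4 A3 B3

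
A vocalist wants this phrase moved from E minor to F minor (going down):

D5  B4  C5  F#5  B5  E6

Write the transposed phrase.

Eb4 C4 Db4 G4 C5 F5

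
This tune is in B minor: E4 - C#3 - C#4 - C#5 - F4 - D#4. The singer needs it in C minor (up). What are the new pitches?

F4 D3 D4 D5 Gb4 E4

B minor to C minor up is a minor second, so every note moves up by that interval.
E4 → F4
C#3 → D3
C#4 → D4
C#5 → D5
F4 → Gb4
D#4 → E4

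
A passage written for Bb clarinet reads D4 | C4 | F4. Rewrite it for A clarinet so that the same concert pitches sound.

Eb4 Db4 Gb4

First find concert pitch: the Bb clarinet sounds a major second below written, so D4 C4 F4 sounds C4 Bb3 Eb4.
Then write for A clarinet: it sounds a minor third below written, so the part must be a minor third above concert.
C4 → Eb4
Bb3 → Db4
Eb4 → Gb4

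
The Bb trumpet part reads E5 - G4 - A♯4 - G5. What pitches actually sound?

D5 F4 G#4 F5

The Bb trumpet sounds a major second below written, so transpose each written note down a major second.
E5 → D5
G4 → F4
A#4 → G#4
G5 → F5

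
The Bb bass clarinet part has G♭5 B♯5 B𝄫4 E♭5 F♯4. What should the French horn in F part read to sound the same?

First find concert pitch: the Bb bass clarinet sounds a major ninth below written, so G♭5 B♯5 B𝄫4 E♭5 F♯4 sounds Fb4 A#4 Abb3 Db4 E3.
Then write for French horn in F: it sounds a perfect fifth below written, so the part must be a perfect fifth above concert.
Fb4 → Cb5
A#4 → E#5
Abb3 → Ebb4
Db4 → Ab4
E3 → B3

Cb5 E#5 Ebb4 Ab4 B3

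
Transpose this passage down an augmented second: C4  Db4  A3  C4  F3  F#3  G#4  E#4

Bbb3 Cbb4 Gb3 Bbb3 Ebb3 Eb3 F4 D4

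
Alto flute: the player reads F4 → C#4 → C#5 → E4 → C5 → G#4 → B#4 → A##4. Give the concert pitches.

C4 G#3 G#4 B3 G4 D#4 F##4 E##4

The alto flute sounds a perfect fourth below written, so transpose each written note down a perfect fourth.
F4 to C4
C#4 to G#3
C#5 to G#4
E4 to B3
C5 to G4
G#4 to D#4
B#4 to F##4
A##4 to E##4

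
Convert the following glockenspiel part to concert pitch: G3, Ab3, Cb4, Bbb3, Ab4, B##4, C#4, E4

The glockenspiel sounds a perfect fifteenth above written, so transpose each written note up a perfect fifteenth.
G3 becomes G5
Ab3 becomes Ab5
Cb4 becomes Cb6
Bbb3 becomes Bbb5
Ab4 becomes Ab6
B##4 becomes B##6
C#4 becomes C#6
E4 becomes E6

G5 Ab5 Cb6 Bbb5 Ab6 B##6 C#6 E6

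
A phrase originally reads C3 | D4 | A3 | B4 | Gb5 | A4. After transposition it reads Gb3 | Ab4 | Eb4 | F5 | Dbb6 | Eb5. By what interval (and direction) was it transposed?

up a diminished fifth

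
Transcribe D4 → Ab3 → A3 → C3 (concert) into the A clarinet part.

F4 Cb4 C4 Eb3

Written C4 sounds as A3 on the A clarinet, so concert pitches are written a minor third up.
D4 becomes F4
Ab3 becomes Cb4
A3 becomes C4
C3 becomes Eb3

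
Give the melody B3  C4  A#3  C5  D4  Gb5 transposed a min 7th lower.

B3 gives C#3
C4 gives D3
A#3 gives B#2
C5 gives D4
D4 gives E3
Gb5 gives Ab4

C#3 D3 B#2 D4 E3 Ab4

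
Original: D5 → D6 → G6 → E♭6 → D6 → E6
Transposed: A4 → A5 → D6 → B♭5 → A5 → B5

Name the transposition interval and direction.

down a perfect fourth

From D5 to A4 is 4 letter names — a fourth of some quality.
A4 to D5 is 5 semitones, which makes it a perfect fourth; the second version is lower, so the direction is down.
Checking another pair — E6 → B5 — gives the same interval.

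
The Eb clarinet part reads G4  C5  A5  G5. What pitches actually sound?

Written C4 on the Eb clarinet sounds as Eb4, a minor third higher; apply that shift to every note.
G4 to Bb4
C5 to Eb5
A5 to C6
G5 to Bb5

Bb4 Eb5 C6 Bb5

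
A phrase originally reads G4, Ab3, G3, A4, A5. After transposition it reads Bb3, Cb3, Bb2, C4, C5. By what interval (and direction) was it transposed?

Take the first pair: G4 → Bb3. G to B spans 6 letter names, so the interval is some kind of sixth.
Bb3 to G4 is 9 semitones, which makes it a major sixth; the second version is lower, so the direction is down.
Checking another pair — A5 → C5 — gives the same interval.

down a major sixth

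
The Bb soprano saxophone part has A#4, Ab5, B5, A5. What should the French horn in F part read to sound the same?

D#5 Db6 E6 D6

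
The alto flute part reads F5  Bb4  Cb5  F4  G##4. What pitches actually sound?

The alto flute sounds a perfect fourth below written, so transpose each written note down a perfect fourth.
F5 -> C5
Bb4 -> F4
Cb5 -> Gb4
F4 -> C4
G##4 -> D##4

C5 F4 Gb4 C4 D##4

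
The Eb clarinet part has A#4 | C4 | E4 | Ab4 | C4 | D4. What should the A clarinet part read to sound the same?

First find concert pitch: the Eb clarinet sounds a minor third above written, so A#4 C4 E4 Ab4 C4 D4 sounds C#5 Eb4 G4 Cb5 Eb4 F4.
Then write for A clarinet: it sounds a minor third below written, so the part must be a minor third above concert.
C#5 → E5
Eb4 → Gb4
G4 → Bb4
Cb5 → Ebb5
Eb4 → Gb4
F4 → Ab4

E5 Gb4 Bb4 Ebb5 Gb4 Ab4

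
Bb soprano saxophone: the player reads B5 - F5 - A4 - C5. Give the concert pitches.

A5 Eb5 G4 Bb4

Written C4 on the Bb soprano saxophone sounds as Bb3, a major second lower; apply that shift to every note.
B5 -> A5
F5 -> Eb5
A4 -> G4
C5 -> Bb4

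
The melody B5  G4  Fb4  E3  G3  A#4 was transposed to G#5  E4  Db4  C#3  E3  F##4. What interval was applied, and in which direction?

From B5 to G#5 is 3 letter names — a third of some quality.
G#5 to B5 is 3 semitones, which makes it a minor third; the second version is lower, so the direction is down.
Checking another pair — A#4 → F##4 — gives the same interval.

down a minor third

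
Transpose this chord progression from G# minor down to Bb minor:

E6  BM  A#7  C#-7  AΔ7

Gb6 DbM C7 Eb-7 CbΔ7

G# minor down to Bb minor is an augmented sixth; each chord root moves by that interval while the quality stays the same.
E6: root E down an augmented sixth → Gb, giving Gb6.
BM: root B down an augmented sixth → Db, giving DbM.
A#7: root A# down an augmented sixth → C, giving C7.
C#-7: root C# down an augmented sixth → Eb, giving Eb-7.
AΔ7: root A down an augmented sixth → Cb, giving CbΔ7.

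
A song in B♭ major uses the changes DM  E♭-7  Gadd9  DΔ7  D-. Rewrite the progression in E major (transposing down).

G#M A-7 C#add9 G#Δ7 G#-

B♭ major down to E major is a diminished fifth; each chord root moves by that interval while the quality stays the same.
DM: root D down a diminished fifth → G#, giving G#M.
E♭-7: root E♭ down a diminished fifth → A, giving A-7.
Gadd9: root G down a diminished fifth → C#, giving C#add9.
DΔ7: root D down a diminished fifth → G#, giving G#Δ7.
D-: root D down a diminished fifth → G#, giving G#-.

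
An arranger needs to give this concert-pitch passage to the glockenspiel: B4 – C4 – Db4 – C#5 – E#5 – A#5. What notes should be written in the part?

B2 C2 Db2 C#3 E#3 A#3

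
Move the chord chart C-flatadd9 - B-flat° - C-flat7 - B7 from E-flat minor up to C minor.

Abadd9 G° Ab7 G#7

E-flat minor up to C minor is a major sixth; each chord root moves by that interval while the quality stays the same.
C-flatadd9: root C-flat up a major sixth → Ab, giving Abadd9.
B-flat°: root B-flat up a major sixth → G, giving G°.
C-flat7: root C-flat up a major sixth → Ab, giving Ab7.
B7: root B up a major sixth → G#, giving G#7.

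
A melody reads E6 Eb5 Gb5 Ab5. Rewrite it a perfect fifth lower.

E6 gives A5
Eb5 gives Ab4
Gb5 gives Cb5
Ab5 gives Db5

A5 Ab4 Cb5 Db5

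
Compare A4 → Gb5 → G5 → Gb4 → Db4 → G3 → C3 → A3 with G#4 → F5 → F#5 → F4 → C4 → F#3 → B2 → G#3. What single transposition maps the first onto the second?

down a minor second

From A4 to G#4 is 2 letter names — a second of some quality.
G#4 to A4 is 1 semitone, which makes it a minor second; the second version is lower, so the direction is down.
Checking another pair — A3 → G#3 — gives the same interval.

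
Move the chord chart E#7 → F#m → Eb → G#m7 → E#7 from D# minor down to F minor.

G7 Abm Gbb Bbm7 G7

D# minor down to F minor is an augmented sixth; each chord root moves by that interval while the quality stays the same.
E#7: root E# down an augmented sixth → G, giving G7.
F#m: root F# down an augmented sixth → Ab, giving Abm.
Eb: root Eb down an augmented sixth → Gbb, giving Gbb.
G#m7: root G# down an augmented sixth → Bb, giving Bbm7.
E#7: root E# down an augmented sixth → G, giving G7.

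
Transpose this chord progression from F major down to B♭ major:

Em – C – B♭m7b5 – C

Am F Ebm7b5 F

F major down to B♭ major is a perfect fifth; each chord root moves by that interval while the quality stays the same.
Em: root E down a perfect fifth → A, giving Am.
C: root C down a perfect fifth → F, giving F.
B♭m7b5: root B♭ down a perfect fifth → Eb, giving Ebm7b5.
C: root C down a perfect fifth → F, giving F.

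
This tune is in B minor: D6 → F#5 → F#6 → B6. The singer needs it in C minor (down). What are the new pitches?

From B down to C is a major seventh; apply that to each pitch.
D6 becomes Eb5
F#5 becomes G4
F#6 becomes G5
B6 becomes C6

Eb5 G4 G5 C6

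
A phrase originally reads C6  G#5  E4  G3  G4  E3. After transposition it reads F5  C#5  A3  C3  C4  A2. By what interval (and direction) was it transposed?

down a perfect fifth

Take the first pair: C6 → F5. C to F spans 5 letter names, so the interval is some kind of fifth.
F5 to C6 is 7 semitones, which makes it a perfect fifth; the second version is lower, so the direction is down.
Checking another pair — E3 → A2 — gives the same interval.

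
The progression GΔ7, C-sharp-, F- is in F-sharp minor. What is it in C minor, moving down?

F-sharp minor down to C minor is an augmented fourth; each chord root moves by that interval while the quality stays the same.
GΔ7: root G down an augmented fourth → Db, giving DbΔ7.
C-sharp-: root C-sharp down an augmented fourth → G, giving G-.
F-: root F down an augmented fourth → Cb, giving Cb-.

DbΔ7 G- Cb-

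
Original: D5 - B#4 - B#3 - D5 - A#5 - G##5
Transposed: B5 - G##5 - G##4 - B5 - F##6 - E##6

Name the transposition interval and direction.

From D5 to B5 is 6 letter names — a sixth of some quality.
D5 to B5 is 9 semitones, which makes it a major sixth; the second version is higher, so the direction is up.
Checking another pair — G##5 → E##6 — gives the same interval.

up a major sixth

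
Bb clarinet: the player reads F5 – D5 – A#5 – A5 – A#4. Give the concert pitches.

Eb5 C5 G#5 G5 G#4

Written C4 on the Bb clarinet sounds as Bb3, a major second lower; apply that shift to every note.
F5 becomes Eb5
D5 becomes C5
A#5 becomes G#5
A5 becomes G5
A#4 becomes G#4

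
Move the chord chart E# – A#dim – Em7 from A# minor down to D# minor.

A# minor down to D# minor is a perfect fifth; each chord root moves by that interval while the quality stays the same.
E#: root E# down a perfect fifth → A#, giving A#.
A#dim: root A# down a perfect fifth → D#, giving D#dim.
Em7: root E down a perfect fifth → A, giving Am7.

A# D#dim Am7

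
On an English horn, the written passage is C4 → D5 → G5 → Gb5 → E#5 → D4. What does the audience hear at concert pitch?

F3 G4 C5 Cb5 A#4 G3

The English horn sounds a perfect fifth below written, so transpose each written note down a perfect fifth.
C4 to F3
D5 to G4
G5 to C5
Gb5 to Cb5
E#5 to A#4
D4 to G3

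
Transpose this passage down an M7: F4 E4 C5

Gb3 F3 Db4

F4 gives Gb3
E4 gives F3
C5 gives Db4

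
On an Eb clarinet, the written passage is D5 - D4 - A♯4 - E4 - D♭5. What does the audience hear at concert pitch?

F5 F4 C#5 G4 Fb5

The Eb clarinet sounds a minor third above written, so transpose each written note up a minor third.
D5 becomes F5
D4 becomes F4
A#4 becomes C#5
E4 becomes G4
Db5 becomes Fb5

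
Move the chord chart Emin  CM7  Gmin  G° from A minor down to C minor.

Gmin EbM7 Bbmin Bb°

A minor down to C minor is a major sixth; each chord root moves by that interval while the quality stays the same.
Emin: root E down a major sixth → G, giving Gmin.
CM7: root C down a major sixth → Eb, giving EbM7.
Gmin: root G down a major sixth → Bb, giving Bbmin.
G°: root G down a major sixth → Bb, giving Bb°.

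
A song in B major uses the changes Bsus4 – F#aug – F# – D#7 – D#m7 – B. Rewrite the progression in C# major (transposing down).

B major down to C# major is a minor seventh; each chord root moves by that interval while the quality stays the same.
Bsus4: root B down a minor seventh → C#, giving C#sus4.
F#aug: root F# down a minor seventh → G#, giving G#aug.
F#: root F# down a minor seventh → G#, giving G#.
D#7: root D# down a minor seventh → E#, giving E#7.
D#m7: root D# down a minor seventh → E#, giving E#m7.
B: root B down a minor seventh → C#, giving C#.

C#sus4 G#aug G# E#7 E#m7 C#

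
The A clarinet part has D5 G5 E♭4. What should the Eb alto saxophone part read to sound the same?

G#5 C#6 A4

First find concert pitch: the A clarinet sounds a minor third below written, so D5 G5 E♭4 sounds B4 E5 C4.
Then write for Eb alto saxophone: it sounds a major sixth below written, so the part must be a major sixth above concert.
B4 → G#5
E5 → C#6
C4 → A4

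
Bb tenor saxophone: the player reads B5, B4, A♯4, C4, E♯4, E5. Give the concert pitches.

A4 A3 G#3 Bb2 D#3 D4

Written C4 on the Bb tenor saxophone sounds as Bb2, a major ninth lower; apply that shift to every note.
B5 -> A4
B4 -> A3
A#4 -> G#3
C4 -> Bb2
E#4 -> D#3
E5 -> D4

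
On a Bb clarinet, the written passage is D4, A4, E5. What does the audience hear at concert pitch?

The Bb clarinet sounds a major second below written, so transpose each written note down a major second.
D4 → C4
A4 → G4
E5 → D5

C4 G4 D5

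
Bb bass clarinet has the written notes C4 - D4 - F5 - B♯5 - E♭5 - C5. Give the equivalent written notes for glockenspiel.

First find concert pitch: the Bb bass clarinet sounds a major ninth below written, so C4 D4 F5 B♯5 E♭5 C5 sounds Bb2 C3 Eb4 A#4 Db4 Bb3.
Then write for glockenspiel: it sounds a perfect fifteenth above written, so the part must be a perfect fifteenth below concert.
Bb2 → Bb0
C3 → C1
Eb4 → Eb2
A#4 → A#2
Db4 → Db2
Bb3 → Bb1

Bb0 C1 Eb2 A#2 Db2 Bb1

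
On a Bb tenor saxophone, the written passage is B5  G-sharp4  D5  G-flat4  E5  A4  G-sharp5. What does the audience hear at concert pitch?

The Bb tenor saxophone sounds a major ninth below written, so transpose each written note down a major ninth.
B5 -> A4
G#4 -> F#3
D5 -> C4
Gb4 -> Fb3
E5 -> D4
A4 -> G3
G#5 -> F#4

A4 F#3 C4 Fb3 D4 G3 F#4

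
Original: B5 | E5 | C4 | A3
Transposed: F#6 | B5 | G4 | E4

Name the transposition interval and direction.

up a perfect fifth

From B5 to F#6 is 5 letter names — a fifth of some quality.
B5 to F#6 is 7 semitones, which makes it a perfect fifth; the second version is higher, so the direction is up.
Checking another pair — A3 → E4 — gives the same interval.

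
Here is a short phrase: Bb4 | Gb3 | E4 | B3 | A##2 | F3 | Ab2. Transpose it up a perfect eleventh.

Bb4 becomes Eb6
Gb3 becomes Cb5
E4 becomes A5
B3 becomes E5
A##2 becomes D##4
F3 becomes Bb4
Ab2 becomes Db4

Eb6 Cb5 A5 E5 D##4 Bb4 Db4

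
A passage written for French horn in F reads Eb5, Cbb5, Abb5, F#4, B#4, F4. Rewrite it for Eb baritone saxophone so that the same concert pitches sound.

First find concert pitch: the French horn in F sounds a perfect fifth below written, so Eb5 Cbb5 Abb5 F#4 B#4 F4 sounds Ab4 Fbb4 Dbb5 B3 E#4 Bb3.
Then write for Eb baritone saxophone: it sounds a major thirteenth below written, so the part must be a major thirteenth above concert.
Ab4 → F6
Fbb4 → Dbb6
Dbb5 → Bbb6
B3 → G#5
E#4 → C##6
Bb3 → G5

F6 Dbb6 Bbb6 G#5 C##6 G5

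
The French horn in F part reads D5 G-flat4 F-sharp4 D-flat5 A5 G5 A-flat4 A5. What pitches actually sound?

The French horn in F sounds a perfect fifth below written, so transpose each written note down a perfect fifth.
D5 gives G4
Gb4 gives Cb4
F#4 gives B3
Db5 gives Gb4
A5 gives D5
G5 gives C5
Ab4 gives Db4
A5 gives D5

G4 Cb4 B3 Gb4 D5 C5 Db4 D5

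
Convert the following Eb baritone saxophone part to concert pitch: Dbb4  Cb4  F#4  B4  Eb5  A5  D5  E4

Fbb2 Ebb2 A2 D3 Gb3 C4 F3 G2

Written C4 on the Eb baritone saxophone sounds as Eb2, a major thirteenth lower; apply that shift to every note.
Dbb4 -> Fbb2
Cb4 -> Ebb2
F#4 -> A2
B4 -> D3
Eb5 -> Gb3
A5 -> C4
D5 -> F3
E4 -> G2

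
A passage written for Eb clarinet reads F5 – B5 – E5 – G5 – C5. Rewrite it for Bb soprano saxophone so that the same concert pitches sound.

First find concert pitch: the Eb clarinet sounds a minor third above written, so F5 B5 E5 G5 C5 sounds Ab5 D6 G5 Bb5 Eb5.
Then write for Bb soprano saxophone: it sounds a major second below written, so the part must be a major second above concert.
Ab5 → Bb5
D6 → E6
G5 → A5
Bb5 → C6
Eb5 → F5

Bb5 E6 A5 C6 F5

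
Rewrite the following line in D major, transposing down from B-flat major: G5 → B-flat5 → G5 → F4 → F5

From B-flat down to D is a minor sixth; apply that to each pitch.
G5 -> B4
Bb5 -> D5
G5 -> B4
F4 -> A3
F5 -> A4

B4 D5 B4 A3 A4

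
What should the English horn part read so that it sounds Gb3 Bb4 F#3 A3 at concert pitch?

Db4 F5 C#4 E4

The English horn sounds a perfect fifth below written, so the written part must be a perfect fifth above concert — transpose each note up.
Gb3 becomes Db4
Bb4 becomes F5
F#3 becomes C#4
A3 becomes E4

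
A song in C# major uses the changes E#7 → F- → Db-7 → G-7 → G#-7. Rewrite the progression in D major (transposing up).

F#7 Gb- Ebb-7 Ab-7 A-7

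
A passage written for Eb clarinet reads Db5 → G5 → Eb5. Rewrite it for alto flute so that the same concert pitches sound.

Bbb5 Eb6 Cb6

First find concert pitch: the Eb clarinet sounds a minor third above written, so Db5 G5 Eb5 sounds Fb5 Bb5 Gb5.
Then write for alto flute: it sounds a perfect fourth below written, so the part must be a perfect fourth above concert.
Fb5 → Bbb5
Bb5 → Eb6
Gb5 → Cb6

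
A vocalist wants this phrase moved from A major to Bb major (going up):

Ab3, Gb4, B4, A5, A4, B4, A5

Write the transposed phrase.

A major to Bb major up is a minor second, so every note moves up by that interval.
Ab3 becomes Bbb3
Gb4 becomes Abb4
B4 becomes C5
A5 becomes Bb5
A4 becomes Bb4
B4 becomes C5
A5 becomes Bb5

Bbb3 Abb4 C5 Bb5 Bb4 C5 Bb5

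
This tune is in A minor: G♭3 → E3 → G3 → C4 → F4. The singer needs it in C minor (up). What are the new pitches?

Bbb3 G3 Bb3 Eb4 Ab4

A minor to C minor up is a minor third, so every note moves up by that interval.
Gb3 becomes Bbb3
E3 becomes G3
G3 becomes Bb3
C4 becomes Eb4
F4 becomes Ab4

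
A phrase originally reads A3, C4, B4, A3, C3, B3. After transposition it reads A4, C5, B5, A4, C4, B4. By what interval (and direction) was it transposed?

up a perfect octave

Take the first pair: A3 → A4. A to A spans 8 letter names, so the interval is some kind of octave.
A3 to A4 is 12 semitones, which makes it a perfect octave; the second version is higher, so the direction is up.
Checking another pair — B3 → B4 — gives the same interval.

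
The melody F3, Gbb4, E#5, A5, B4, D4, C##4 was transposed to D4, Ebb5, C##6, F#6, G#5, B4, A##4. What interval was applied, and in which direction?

up a major sixth

From F3 to D4 is 6 letter names — a sixth of some quality.
F3 to D4 is 9 semitones, which makes it a major sixth; the second version is higher, so the direction is up.
Checking another pair — C##4 → A##4 — gives the same interval.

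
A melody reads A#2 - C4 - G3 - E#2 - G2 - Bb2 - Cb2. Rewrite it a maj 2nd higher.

A#2 -> B#2
C4 -> D4
G3 -> A3
E#2 -> F##2
G2 -> A2
Bb2 -> C3
Cb2 -> Db2

B#2 D4 A3 F##2 A2 C3 Db2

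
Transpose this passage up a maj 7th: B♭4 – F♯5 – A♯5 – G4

Bb4 becomes A5
F#5 becomes E#6
A#5 becomes G##6
G4 becomes F#5

A5 E#6 G##6 F#5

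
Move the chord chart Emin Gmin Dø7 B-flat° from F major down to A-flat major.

Gmin Bbmin Fø7 Db°

F major down to A-flat major is a major sixth; each chord root moves by that interval while the quality stays the same.
Emin: root E down a major sixth → G, giving Gmin.
Gmin: root G down a major sixth → Bb, giving Bbmin.
Dø7: root D down a major sixth → F, giving Fø7.
B-flat°: root B-flat down a major sixth → Db, giving Db°.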